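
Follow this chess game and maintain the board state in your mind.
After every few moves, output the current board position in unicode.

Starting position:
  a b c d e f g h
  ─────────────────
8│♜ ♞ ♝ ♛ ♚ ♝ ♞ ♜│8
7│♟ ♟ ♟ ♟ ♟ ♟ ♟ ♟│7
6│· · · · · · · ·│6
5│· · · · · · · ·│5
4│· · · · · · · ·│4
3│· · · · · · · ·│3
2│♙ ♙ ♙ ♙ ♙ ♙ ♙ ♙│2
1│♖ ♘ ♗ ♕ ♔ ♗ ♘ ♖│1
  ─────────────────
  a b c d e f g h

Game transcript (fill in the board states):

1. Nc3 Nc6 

  a b c d e f g h
  ─────────────────
8│♜ · ♝ ♛ ♚ ♝ ♞ ♜│8
7│♟ ♟ ♟ ♟ ♟ ♟ ♟ ♟│7
6│· · ♞ · · · · ·│6
5│· · · · · · · ·│5
4│· · · · · · · ·│4
3│· · ♘ · · · · ·│3
2│♙ ♙ ♙ ♙ ♙ ♙ ♙ ♙│2
1│♖ · ♗ ♕ ♔ ♗ ♘ ♖│1
  ─────────────────
  a b c d e f g h

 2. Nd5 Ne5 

  a b c d e f g h
  ─────────────────
8│♜ · ♝ ♛ ♚ ♝ ♞ ♜│8
7│♟ ♟ ♟ ♟ ♟ ♟ ♟ ♟│7
6│· · · · · · · ·│6
5│· · · ♘ ♞ · · ·│5
4│· · · · · · · ·│4
3│· · · · · · · ·│3
2│♙ ♙ ♙ ♙ ♙ ♙ ♙ ♙│2
1│♖ · ♗ ♕ ♔ ♗ ♘ ♖│1
  ─────────────────
  a b c d e f g h

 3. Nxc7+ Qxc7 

  a b c d e f g h
  ─────────────────
8│♜ · ♝ · ♚ ♝ ♞ ♜│8
7│♟ ♟ ♛ ♟ ♟ ♟ ♟ ♟│7
6│· · · · · · · ·│6
5│· · · · ♞ · · ·│5
4│· · · · · · · ·│4
3│· · · · · · · ·│3
2│♙ ♙ ♙ ♙ ♙ ♙ ♙ ♙│2
1│♖ · ♗ ♕ ♔ ♗ ♘ ♖│1
  ─────────────────
  a b c d e f g h

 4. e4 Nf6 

  a b c d e f g h
  ─────────────────
8│♜ · ♝ · ♚ ♝ · ♜│8
7│♟ ♟ ♛ ♟ ♟ ♟ ♟ ♟│7
6│· · · · · ♞ · ·│6
5│· · · · ♞ · · ·│5
4│· · · · ♙ · · ·│4
3│· · · · · · · ·│3
2│♙ ♙ ♙ ♙ · ♙ ♙ ♙│2
1│♖ · ♗ ♕ ♔ ♗ ♘ ♖│1
  ─────────────────
  a b c d e f g h



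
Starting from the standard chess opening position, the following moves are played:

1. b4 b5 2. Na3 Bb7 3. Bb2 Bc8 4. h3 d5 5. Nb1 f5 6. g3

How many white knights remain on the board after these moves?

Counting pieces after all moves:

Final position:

  a b c d e f g h
  ─────────────────
8│♜ ♞ ♝ ♛ ♚ ♝ ♞ ♜│8
7│♟ · ♟ · ♟ · ♟ ♟│7
6│· · · · · · · ·│6
5│· ♟ · ♟ · ♟ · ·│5
4│· ♙ · · · · · ·│4
3│· · · · · · ♙ ♙│3
2│♙ ♗ ♙ ♙ ♙ ♙ · ·│2
1│♖ ♘ · ♕ ♔ ♗ ♘ ♖│1
  ─────────────────
  a b c d e f g h


2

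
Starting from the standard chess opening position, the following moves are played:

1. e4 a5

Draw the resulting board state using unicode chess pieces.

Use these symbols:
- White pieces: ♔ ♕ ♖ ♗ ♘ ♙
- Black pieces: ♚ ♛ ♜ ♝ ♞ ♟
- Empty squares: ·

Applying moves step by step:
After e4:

♜ ♞ ♝ ♛ ♚ ♝ ♞ ♜
♟ ♟ ♟ ♟ ♟ ♟ ♟ ♟
· · · · · · · ·
· · · · · · · ·
· · · · ♙ · · ·
· · · · · · · ·
♙ ♙ ♙ ♙ · ♙ ♙ ♙
♖ ♘ ♗ ♕ ♔ ♗ ♘ ♖


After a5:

♜ ♞ ♝ ♛ ♚ ♝ ♞ ♜
· ♟ ♟ ♟ ♟ ♟ ♟ ♟
· · · · · · · ·
♟ · · · · · · ·
· · · · ♙ · · ·
· · · · · · · ·
♙ ♙ ♙ ♙ · ♙ ♙ ♙
♖ ♘ ♗ ♕ ♔ ♗ ♘ ♖



  a b c d e f g h
  ─────────────────
8│♜ ♞ ♝ ♛ ♚ ♝ ♞ ♜│8
7│· ♟ ♟ ♟ ♟ ♟ ♟ ♟│7
6│· · · · · · · ·│6
5│♟ · · · · · · ·│5
4│· · · · ♙ · · ·│4
3│· · · · · · · ·│3
2│♙ ♙ ♙ ♙ · ♙ ♙ ♙│2
1│♖ ♘ ♗ ♕ ♔ ♗ ♘ ♖│1
  ─────────────────
  a b c d e f g h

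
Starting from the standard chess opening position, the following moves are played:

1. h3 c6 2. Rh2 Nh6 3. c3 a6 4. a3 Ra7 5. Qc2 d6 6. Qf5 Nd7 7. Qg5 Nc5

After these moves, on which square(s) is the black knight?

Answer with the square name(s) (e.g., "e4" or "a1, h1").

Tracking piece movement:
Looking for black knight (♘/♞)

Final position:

  a b c d e f g h
  ─────────────────
8│· · ♝ ♛ ♚ ♝ · ♜│8
7│♜ ♟ · · ♟ ♟ ♟ ♟│7
6│♟ · ♟ ♟ · · · ♞│6
5│· · ♞ · · · ♕ ·│5
4│· · · · · · · ·│4
3│♙ · ♙ · · · · ♙│3
2│· ♙ · ♙ ♙ ♙ ♙ ♖│2
1│♖ ♘ ♗ · ♔ ♗ ♘ ·│1
  ─────────────────
  a b c d e f g h


c5, h6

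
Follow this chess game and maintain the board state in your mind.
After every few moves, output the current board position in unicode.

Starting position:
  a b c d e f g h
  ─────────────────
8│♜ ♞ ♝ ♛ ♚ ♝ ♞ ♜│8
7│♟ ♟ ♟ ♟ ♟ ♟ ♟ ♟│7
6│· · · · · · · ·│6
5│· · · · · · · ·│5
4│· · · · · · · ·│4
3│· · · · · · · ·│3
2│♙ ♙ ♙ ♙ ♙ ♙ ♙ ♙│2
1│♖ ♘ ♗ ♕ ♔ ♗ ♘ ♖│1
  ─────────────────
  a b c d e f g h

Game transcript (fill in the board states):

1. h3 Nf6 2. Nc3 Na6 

  a b c d e f g h
  ─────────────────
8│♜ · ♝ ♛ ♚ ♝ · ♜│8
7│♟ ♟ ♟ ♟ ♟ ♟ ♟ ♟│7
6│♞ · · · · ♞ · ·│6
5│· · · · · · · ·│5
4│· · · · · · · ·│4
3│· · ♘ · · · · ♙│3
2│♙ ♙ ♙ ♙ ♙ ♙ ♙ ·│2
1│♖ · ♗ ♕ ♔ ♗ ♘ ♖│1
  ─────────────────
  a b c d e f g h

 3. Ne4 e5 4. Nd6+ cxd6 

  a b c d e f g h
  ─────────────────
8│♜ · ♝ ♛ ♚ ♝ · ♜│8
7│♟ ♟ · ♟ · ♟ ♟ ♟│7
6│♞ · · ♟ · ♞ · ·│6
5│· · · · ♟ · · ·│5
4│· · · · · · · ·│4
3│· · · · · · · ♙│3
2│♙ ♙ ♙ ♙ ♙ ♙ ♙ ·│2
1│♖ · ♗ ♕ ♔ ♗ ♘ ♖│1
  ─────────────────
  a b c d e f g h

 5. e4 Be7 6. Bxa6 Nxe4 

  a b c d e f g h
  ─────────────────
8│♜ · ♝ ♛ ♚ · · ♜│8
7│♟ ♟ · ♟ ♝ ♟ ♟ ♟│7
6│♗ · · ♟ · · · ·│6
5│· · · · ♟ · · ·│5
4│· · · · ♞ · · ·│4
3│· · · · · · · ♙│3
2│♙ ♙ ♙ ♙ · ♙ ♙ ·│2
1│♖ · ♗ ♕ ♔ · ♘ ♖│1
  ─────────────────
  a b c d e f g h

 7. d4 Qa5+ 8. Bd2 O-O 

  a b c d e f g h
  ─────────────────
8│♜ · ♝ · · ♜ ♚ ·│8
7│♟ ♟ · ♟ ♝ ♟ ♟ ♟│7
6│♗ · · ♟ · · · ·│6
5│♛ · · · ♟ · · ·│5
4│· · · ♙ ♞ · · ·│4
3│· · · · · · · ♙│3
2│♙ ♙ ♙ ♗ · ♙ ♙ ·│2
1│♖ · · ♕ ♔ · ♘ ♖│1
  ─────────────────
  a b c d e f g h

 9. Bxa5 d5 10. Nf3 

  a b c d e f g h
  ─────────────────
8│♜ · ♝ · · ♜ ♚ ·│8
7│♟ ♟ · ♟ ♝ ♟ ♟ ♟│7
6│♗ · · · · · · ·│6
5│♗ · · ♟ ♟ · · ·│5
4│· · · ♙ ♞ · · ·│4
3│· · · · · ♘ · ♙│3
2│♙ ♙ ♙ · · ♙ ♙ ·│2
1│♖ · · ♕ ♔ · · ♖│1
  ─────────────────
  a b c d e f g h


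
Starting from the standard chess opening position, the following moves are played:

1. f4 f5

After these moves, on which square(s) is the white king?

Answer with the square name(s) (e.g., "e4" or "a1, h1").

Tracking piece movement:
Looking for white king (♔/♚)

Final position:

  a b c d e f g h
  ─────────────────
8│♜ ♞ ♝ ♛ ♚ ♝ ♞ ♜│8
7│♟ ♟ ♟ ♟ ♟ · ♟ ♟│7
6│· · · · · · · ·│6
5│· · · · · ♟ · ·│5
4│· · · · · ♙ · ·│4
3│· · · · · · · ·│3
2│♙ ♙ ♙ ♙ ♙ · ♙ ♙│2
1│♖ ♘ ♗ ♕ ♔ ♗ ♘ ♖│1
  ─────────────────
  a b c d e f g h


e1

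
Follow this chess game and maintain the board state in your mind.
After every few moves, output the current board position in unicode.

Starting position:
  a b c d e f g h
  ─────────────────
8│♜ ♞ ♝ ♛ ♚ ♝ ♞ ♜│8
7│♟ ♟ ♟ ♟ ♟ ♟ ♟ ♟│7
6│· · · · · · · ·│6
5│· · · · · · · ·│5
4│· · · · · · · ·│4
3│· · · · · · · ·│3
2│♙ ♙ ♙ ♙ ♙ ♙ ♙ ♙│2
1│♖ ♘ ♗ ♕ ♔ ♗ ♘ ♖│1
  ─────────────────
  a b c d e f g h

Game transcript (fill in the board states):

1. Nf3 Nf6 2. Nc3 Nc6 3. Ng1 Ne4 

  a b c d e f g h
  ─────────────────
8│♜ · ♝ ♛ ♚ ♝ · ♜│8
7│♟ ♟ ♟ ♟ ♟ ♟ ♟ ♟│7
6│· · ♞ · · · · ·│6
5│· · · · · · · ·│5
4│· · · · ♞ · · ·│4
3│· · ♘ · · · · ·│3
2│♙ ♙ ♙ ♙ ♙ ♙ ♙ ♙│2
1│♖ · ♗ ♕ ♔ ♗ ♘ ♖│1
  ─────────────────
  a b c d e f g h

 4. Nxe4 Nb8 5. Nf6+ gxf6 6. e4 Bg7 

  a b c d e f g h
  ─────────────────
8│♜ ♞ ♝ ♛ ♚ · · ♜│8
7│♟ ♟ ♟ ♟ ♟ ♟ ♝ ♟│7
6│· · · · · ♟ · ·│6
5│· · · · · · · ·│5
4│· · · · ♙ · · ·│4
3│· · · · · · · ·│3
2│♙ ♙ ♙ ♙ · ♙ ♙ ♙│2
1│♖ · ♗ ♕ ♔ ♗ ♘ ♖│1
  ─────────────────
  a b c d e f g h

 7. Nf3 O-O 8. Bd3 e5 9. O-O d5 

  a b c d e f g h
  ─────────────────
8│♜ ♞ ♝ ♛ · ♜ ♚ ·│8
7│♟ ♟ ♟ · · ♟ ♝ ♟│7
6│· · · · · ♟ · ·│6
5│· · · ♟ ♟ · · ·│5
4│· · · · ♙ · · ·│4
3│· · · ♗ · ♘ · ·│3
2│♙ ♙ ♙ ♙ · ♙ ♙ ♙│2
1│♖ · ♗ ♕ · ♖ ♔ ·│1
  ─────────────────
  a b c d e f g h

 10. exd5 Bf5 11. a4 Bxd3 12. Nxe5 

  a b c d e f g h
  ─────────────────
8│♜ ♞ · ♛ · ♜ ♚ ·│8
7│♟ ♟ ♟ · · ♟ ♝ ♟│7
6│· · · · · ♟ · ·│6
5│· · · ♙ ♘ · · ·│5
4│♙ · · · · · · ·│4
3│· · · ♝ · · · ·│3
2│· ♙ ♙ ♙ · ♙ ♙ ♙│2
1│♖ · ♗ ♕ · ♖ ♔ ·│1
  ─────────────────
  a b c d e f g h


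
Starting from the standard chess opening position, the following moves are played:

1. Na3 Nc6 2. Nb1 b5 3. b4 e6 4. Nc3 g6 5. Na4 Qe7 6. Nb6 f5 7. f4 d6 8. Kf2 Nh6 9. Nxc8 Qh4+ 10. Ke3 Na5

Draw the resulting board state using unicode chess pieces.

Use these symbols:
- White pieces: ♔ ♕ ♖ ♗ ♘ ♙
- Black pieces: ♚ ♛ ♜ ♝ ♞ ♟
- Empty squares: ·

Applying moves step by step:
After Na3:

♜ ♞ ♝ ♛ ♚ ♝ ♞ ♜
♟ ♟ ♟ ♟ ♟ ♟ ♟ ♟
· · · · · · · ·
· · · · · · · ·
· · · · · · · ·
♘ · · · · · · ·
♙ ♙ ♙ ♙ ♙ ♙ ♙ ♙
♖ · ♗ ♕ ♔ ♗ ♘ ♖


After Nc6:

♜ · ♝ ♛ ♚ ♝ ♞ ♜
♟ ♟ ♟ ♟ ♟ ♟ ♟ ♟
· · ♞ · · · · ·
· · · · · · · ·
· · · · · · · ·
♘ · · · · · · ·
♙ ♙ ♙ ♙ ♙ ♙ ♙ ♙
♖ · ♗ ♕ ♔ ♗ ♘ ♖


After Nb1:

♜ · ♝ ♛ ♚ ♝ ♞ ♜
♟ ♟ ♟ ♟ ♟ ♟ ♟ ♟
· · ♞ · · · · ·
· · · · · · · ·
· · · · · · · ·
· · · · · · · ·
♙ ♙ ♙ ♙ ♙ ♙ ♙ ♙
♖ ♘ ♗ ♕ ♔ ♗ ♘ ♖


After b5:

♜ · ♝ ♛ ♚ ♝ ♞ ♜
♟ · ♟ ♟ ♟ ♟ ♟ ♟
· · ♞ · · · · ·
· ♟ · · · · · ·
· · · · · · · ·
· · · · · · · ·
♙ ♙ ♙ ♙ ♙ ♙ ♙ ♙
♖ ♘ ♗ ♕ ♔ ♗ ♘ ♖


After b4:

♜ · ♝ ♛ ♚ ♝ ♞ ♜
♟ · ♟ ♟ ♟ ♟ ♟ ♟
· · ♞ · · · · ·
· ♟ · · · · · ·
· ♙ · · · · · ·
· · · · · · · ·
♙ · ♙ ♙ ♙ ♙ ♙ ♙
♖ ♘ ♗ ♕ ♔ ♗ ♘ ♖


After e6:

♜ · ♝ ♛ ♚ ♝ ♞ ♜
♟ · ♟ ♟ · ♟ ♟ ♟
· · ♞ · ♟ · · ·
· ♟ · · · · · ·
· ♙ · · · · · ·
· · · · · · · ·
♙ · ♙ ♙ ♙ ♙ ♙ ♙
♖ ♘ ♗ ♕ ♔ ♗ ♘ ♖


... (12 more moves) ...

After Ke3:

♜ · ♘ · ♚ ♝ · ♜
♟ · ♟ · · · · ♟
· · ♞ ♟ ♟ · ♟ ♞
· ♟ · · · ♟ · ·
· ♙ · · · ♙ · ♛
· · · · ♔ · · ·
♙ · ♙ ♙ ♙ · ♙ ♙
♖ · ♗ ♕ · ♗ ♘ ♖


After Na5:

♜ · ♘ · ♚ ♝ · ♜
♟ · ♟ · · · · ♟
· · · ♟ ♟ · ♟ ♞
♞ ♟ · · · ♟ · ·
· ♙ · · · ♙ · ♛
· · · · ♔ · · ·
♙ · ♙ ♙ ♙ · ♙ ♙
♖ · ♗ ♕ · ♗ ♘ ♖



  a b c d e f g h
  ─────────────────
8│♜ · ♘ · ♚ ♝ · ♜│8
7│♟ · ♟ · · · · ♟│7
6│· · · ♟ ♟ · ♟ ♞│6
5│♞ ♟ · · · ♟ · ·│5
4│· ♙ · · · ♙ · ♛│4
3│· · · · ♔ · · ·│3
2│♙ · ♙ ♙ ♙ · ♙ ♙│2
1│♖ · ♗ ♕ · ♗ ♘ ♖│1
  ─────────────────
  a b c d e f g h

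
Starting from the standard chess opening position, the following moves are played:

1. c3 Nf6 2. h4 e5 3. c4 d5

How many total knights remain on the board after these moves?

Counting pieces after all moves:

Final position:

  a b c d e f g h
  ─────────────────
8│♜ ♞ ♝ ♛ ♚ ♝ · ♜│8
7│♟ ♟ ♟ · · ♟ ♟ ♟│7
6│· · · · · ♞ · ·│6
5│· · · ♟ ♟ · · ·│5
4│· · ♙ · · · · ♙│4
3│· · · · · · · ·│3
2│♙ ♙ · ♙ ♙ ♙ ♙ ·│2
1│♖ ♘ ♗ ♕ ♔ ♗ ♘ ♖│1
  ─────────────────
  a b c d e f g h


4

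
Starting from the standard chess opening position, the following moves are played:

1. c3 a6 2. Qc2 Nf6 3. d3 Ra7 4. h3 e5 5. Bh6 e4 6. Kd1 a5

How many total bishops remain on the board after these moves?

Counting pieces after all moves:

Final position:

  a b c d e f g h
  ─────────────────
8│· ♞ ♝ ♛ ♚ ♝ · ♜│8
7│♜ ♟ ♟ ♟ · ♟ ♟ ♟│7
6│· · · · · ♞ · ♗│6
5│♟ · · · · · · ·│5
4│· · · · ♟ · · ·│4
3│· · ♙ ♙ · · · ♙│3
2│♙ ♙ ♕ · ♙ ♙ ♙ ·│2
1│♖ ♘ · ♔ · ♗ ♘ ♖│1
  ─────────────────
  a b c d e f g h


4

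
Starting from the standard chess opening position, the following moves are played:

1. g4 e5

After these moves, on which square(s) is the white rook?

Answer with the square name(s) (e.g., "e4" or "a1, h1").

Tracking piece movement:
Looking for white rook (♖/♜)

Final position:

  a b c d e f g h
  ─────────────────
8│♜ ♞ ♝ ♛ ♚ ♝ ♞ ♜│8
7│♟ ♟ ♟ ♟ · ♟ ♟ ♟│7
6│· · · · · · · ·│6
5│· · · · ♟ · · ·│5
4│· · · · · · ♙ ·│4
3│· · · · · · · ·│3
2│♙ ♙ ♙ ♙ ♙ ♙ · ♙│2
1│♖ ♘ ♗ ♕ ♔ ♗ ♘ ♖│1
  ─────────────────
  a b c d e f g h


a1, h1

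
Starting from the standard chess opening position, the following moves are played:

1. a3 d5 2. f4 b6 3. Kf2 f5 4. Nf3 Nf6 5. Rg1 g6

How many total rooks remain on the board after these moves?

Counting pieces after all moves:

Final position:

  a b c d e f g h
  ─────────────────
8│♜ ♞ ♝ ♛ ♚ ♝ · ♜│8
7│♟ · ♟ · ♟ · · ♟│7
6│· ♟ · · · ♞ ♟ ·│6
5│· · · ♟ · ♟ · ·│5
4│· · · · · ♙ · ·│4
3│♙ · · · · ♘ · ·│3
2│· ♙ ♙ ♙ ♙ ♔ ♙ ♙│2
1│♖ ♘ ♗ ♕ · ♗ ♖ ·│1
  ─────────────────
  a b c d e f g h


4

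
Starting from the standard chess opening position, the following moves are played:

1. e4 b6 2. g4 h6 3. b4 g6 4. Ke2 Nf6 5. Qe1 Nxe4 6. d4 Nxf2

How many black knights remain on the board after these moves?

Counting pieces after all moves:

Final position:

  a b c d e f g h
  ─────────────────
8│♜ ♞ ♝ ♛ ♚ ♝ · ♜│8
7│♟ · ♟ ♟ ♟ ♟ · ·│7
6│· ♟ · · · · ♟ ♟│6
5│· · · · · · · ·│5
4│· ♙ · ♙ · · ♙ ·│4
3│· · · · · · · ·│3
2│♙ · ♙ · ♔ ♞ · ♙│2
1│♖ ♘ ♗ · ♕ ♗ ♘ ♖│1
  ─────────────────
  a b c d e f g h


2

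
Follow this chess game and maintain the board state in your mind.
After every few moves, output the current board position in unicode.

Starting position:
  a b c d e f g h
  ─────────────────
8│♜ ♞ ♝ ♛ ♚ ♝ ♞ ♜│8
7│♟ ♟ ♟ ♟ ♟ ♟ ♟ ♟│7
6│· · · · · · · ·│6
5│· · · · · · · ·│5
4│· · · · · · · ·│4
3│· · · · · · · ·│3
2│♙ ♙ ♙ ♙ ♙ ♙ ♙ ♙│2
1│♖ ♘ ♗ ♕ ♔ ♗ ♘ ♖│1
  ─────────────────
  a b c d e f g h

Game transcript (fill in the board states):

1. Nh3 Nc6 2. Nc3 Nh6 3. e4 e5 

  a b c d e f g h
  ─────────────────
8│♜ · ♝ ♛ ♚ ♝ · ♜│8
7│♟ ♟ ♟ ♟ · ♟ ♟ ♟│7
6│· · ♞ · · · · ♞│6
5│· · · · ♟ · · ·│5
4│· · · · ♙ · · ·│4
3│· · ♘ · · · · ♘│3
2│♙ ♙ ♙ ♙ · ♙ ♙ ♙│2
1│♖ · ♗ ♕ ♔ ♗ · ♖│1
  ─────────────────
  a b c d e f g h

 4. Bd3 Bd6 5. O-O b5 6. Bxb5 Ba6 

  a b c d e f g h
  ─────────────────
8│♜ · · ♛ ♚ · · ♜│8
7│♟ · ♟ ♟ · ♟ ♟ ♟│7
6│♝ · ♞ ♝ · · · ♞│6
5│· ♗ · · ♟ · · ·│5
4│· · · · ♙ · · ·│4
3│· · ♘ · · · · ♘│3
2│♙ ♙ ♙ ♙ · ♙ ♙ ♙│2
1│♖ · ♗ ♕ · ♖ ♔ ·│1
  ─────────────────
  a b c d e f g h

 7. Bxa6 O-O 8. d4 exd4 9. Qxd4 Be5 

  a b c d e f g h
  ─────────────────
8│♜ · · ♛ · ♜ ♚ ·│8
7│♟ · ♟ ♟ · ♟ ♟ ♟│7
6│♗ · ♞ · · · · ♞│6
5│· · · · ♝ · · ·│5
4│· · · ♕ ♙ · · ·│4
3│· · ♘ · · · · ♘│3
2│♙ ♙ ♙ · · ♙ ♙ ♙│2
1│♖ · ♗ · · ♖ ♔ ·│1
  ─────────────────
  a b c d e f g h

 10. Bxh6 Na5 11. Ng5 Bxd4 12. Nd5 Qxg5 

  a b c d e f g h
  ─────────────────
8│♜ · · · · ♜ ♚ ·│8
7│♟ · ♟ ♟ · ♟ ♟ ♟│7
6│♗ · · · · · · ♗│6
5│♞ · · ♘ · · ♛ ·│5
4│· · · ♝ ♙ · · ·│4
3│· · · · · · · ·│3
2│♙ ♙ ♙ · · ♙ ♙ ♙│2
1│♖ · · · · ♖ ♔ ·│1
  ─────────────────
  a b c d e f g h

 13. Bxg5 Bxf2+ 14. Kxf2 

  a b c d e f g h
  ─────────────────
8│♜ · · · · ♜ ♚ ·│8
7│♟ · ♟ ♟ · ♟ ♟ ♟│7
6│♗ · · · · · · ·│6
5│♞ · · ♘ · · ♗ ·│5
4│· · · · ♙ · · ·│4
3│· · · · · · · ·│3
2│♙ ♙ ♙ · · ♔ ♙ ♙│2
1│♖ · · · · ♖ · ·│1
  ─────────────────
  a b c d e f g h


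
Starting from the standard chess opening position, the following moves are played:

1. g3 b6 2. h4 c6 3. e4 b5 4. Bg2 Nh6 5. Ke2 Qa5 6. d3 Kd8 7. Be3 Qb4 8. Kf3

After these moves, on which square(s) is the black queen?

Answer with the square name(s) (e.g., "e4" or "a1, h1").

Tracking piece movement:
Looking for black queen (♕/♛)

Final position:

  a b c d e f g h
  ─────────────────
8│♜ ♞ ♝ ♚ · ♝ · ♜│8
7│♟ · · ♟ ♟ ♟ ♟ ♟│7
6│· · ♟ · · · · ♞│6
5│· ♟ · · · · · ·│5
4│· ♛ · · ♙ · · ♙│4
3│· · · ♙ ♗ ♔ ♙ ·│3
2│♙ ♙ ♙ · · ♙ ♗ ·│2
1│♖ ♘ · ♕ · · ♘ ♖│1
  ─────────────────
  a b c d e f g h


b4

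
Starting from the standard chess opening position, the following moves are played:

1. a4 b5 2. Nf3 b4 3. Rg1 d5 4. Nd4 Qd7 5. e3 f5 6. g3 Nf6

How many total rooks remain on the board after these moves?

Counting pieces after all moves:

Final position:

  a b c d e f g h
  ─────────────────
8│♜ ♞ ♝ · ♚ ♝ · ♜│8
7│♟ · ♟ ♛ ♟ · ♟ ♟│7
6│· · · · · ♞ · ·│6
5│· · · ♟ · ♟ · ·│5
4│♙ ♟ · ♘ · · · ·│4
3│· · · · ♙ · ♙ ·│3
2│· ♙ ♙ ♙ · ♙ · ♙│2
1│♖ ♘ ♗ ♕ ♔ ♗ ♖ ·│1
  ─────────────────
  a b c d e f g h


4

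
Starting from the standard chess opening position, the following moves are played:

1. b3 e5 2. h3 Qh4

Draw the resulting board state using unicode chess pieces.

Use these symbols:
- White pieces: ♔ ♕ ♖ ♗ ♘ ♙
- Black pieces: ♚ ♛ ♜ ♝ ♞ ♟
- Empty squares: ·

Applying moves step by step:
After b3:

♜ ♞ ♝ ♛ ♚ ♝ ♞ ♜
♟ ♟ ♟ ♟ ♟ ♟ ♟ ♟
· · · · · · · ·
· · · · · · · ·
· · · · · · · ·
· ♙ · · · · · ·
♙ · ♙ ♙ ♙ ♙ ♙ ♙
♖ ♘ ♗ ♕ ♔ ♗ ♘ ♖


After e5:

♜ ♞ ♝ ♛ ♚ ♝ ♞ ♜
♟ ♟ ♟ ♟ · ♟ ♟ ♟
· · · · · · · ·
· · · · ♟ · · ·
· · · · · · · ·
· ♙ · · · · · ·
♙ · ♙ ♙ ♙ ♙ ♙ ♙
♖ ♘ ♗ ♕ ♔ ♗ ♘ ♖


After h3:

♜ ♞ ♝ ♛ ♚ ♝ ♞ ♜
♟ ♟ ♟ ♟ · ♟ ♟ ♟
· · · · · · · ·
· · · · ♟ · · ·
· · · · · · · ·
· ♙ · · · · · ♙
♙ · ♙ ♙ ♙ ♙ ♙ ·
♖ ♘ ♗ ♕ ♔ ♗ ♘ ♖


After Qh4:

♜ ♞ ♝ · ♚ ♝ ♞ ♜
♟ ♟ ♟ ♟ · ♟ ♟ ♟
· · · · · · · ·
· · · · ♟ · · ·
· · · · · · · ♛
· ♙ · · · · · ♙
♙ · ♙ ♙ ♙ ♙ ♙ ·
♖ ♘ ♗ ♕ ♔ ♗ ♘ ♖



  a b c d e f g h
  ─────────────────
8│♜ ♞ ♝ · ♚ ♝ ♞ ♜│8
7│♟ ♟ ♟ ♟ · ♟ ♟ ♟│7
6│· · · · · · · ·│6
5│· · · · ♟ · · ·│5
4│· · · · · · · ♛│4
3│· ♙ · · · · · ♙│3
2│♙ · ♙ ♙ ♙ ♙ ♙ ·│2
1│♖ ♘ ♗ ♕ ♔ ♗ ♘ ♖│1
  ─────────────────
  a b c d e f g h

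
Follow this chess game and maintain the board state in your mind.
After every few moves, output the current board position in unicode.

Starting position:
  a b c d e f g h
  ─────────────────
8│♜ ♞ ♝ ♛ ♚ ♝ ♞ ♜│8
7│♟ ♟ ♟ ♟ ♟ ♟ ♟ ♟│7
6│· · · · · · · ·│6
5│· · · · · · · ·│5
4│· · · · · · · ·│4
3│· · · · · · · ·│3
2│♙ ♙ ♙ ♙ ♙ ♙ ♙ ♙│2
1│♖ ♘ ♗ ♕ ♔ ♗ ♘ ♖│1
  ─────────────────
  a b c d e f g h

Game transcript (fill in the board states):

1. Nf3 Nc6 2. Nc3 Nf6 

  a b c d e f g h
  ─────────────────
8│♜ · ♝ ♛ ♚ ♝ · ♜│8
7│♟ ♟ ♟ ♟ ♟ ♟ ♟ ♟│7
6│· · ♞ · · ♞ · ·│6
5│· · · · · · · ·│5
4│· · · · · · · ·│4
3│· · ♘ · · ♘ · ·│3
2│♙ ♙ ♙ ♙ ♙ ♙ ♙ ♙│2
1│♖ · ♗ ♕ ♔ ♗ · ♖│1
  ─────────────────
  a b c d e f g h

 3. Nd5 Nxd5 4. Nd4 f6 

  a b c d e f g h
  ─────────────────
8│♜ · ♝ ♛ ♚ ♝ · ♜│8
7│♟ ♟ ♟ ♟ ♟ · ♟ ♟│7
6│· · ♞ · · ♟ · ·│6
5│· · · ♞ · · · ·│5
4│· · · ♘ · · · ·│4
3│· · · · · · · ·│3
2│♙ ♙ ♙ ♙ ♙ ♙ ♙ ♙│2
1│♖ · ♗ ♕ ♔ ♗ · ♖│1
  ─────────────────
  a b c d e f g h

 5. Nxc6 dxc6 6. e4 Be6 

  a b c d e f g h
  ─────────────────
8│♜ · · ♛ ♚ ♝ · ♜│8
7│♟ ♟ ♟ · ♟ · ♟ ♟│7
6│· · ♟ · ♝ ♟ · ·│6
5│· · · ♞ · · · ·│5
4│· · · · ♙ · · ·│4
3│· · · · · · · ·│3
2│♙ ♙ ♙ ♙ · ♙ ♙ ♙│2
1│♖ · ♗ ♕ ♔ ♗ · ♖│1
  ─────────────────
  a b c d e f g h

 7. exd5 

  a b c d e f g h
  ─────────────────
8│♜ · · ♛ ♚ ♝ · ♜│8
7│♟ ♟ ♟ · ♟ · ♟ ♟│7
6│· · ♟ · ♝ ♟ · ·│6
5│· · · ♙ · · · ·│5
4│· · · · · · · ·│4
3│· · · · · · · ·│3
2│♙ ♙ ♙ ♙ · ♙ ♙ ♙│2
1│♖ · ♗ ♕ ♔ ♗ · ♖│1
  ─────────────────
  a b c d e f g h


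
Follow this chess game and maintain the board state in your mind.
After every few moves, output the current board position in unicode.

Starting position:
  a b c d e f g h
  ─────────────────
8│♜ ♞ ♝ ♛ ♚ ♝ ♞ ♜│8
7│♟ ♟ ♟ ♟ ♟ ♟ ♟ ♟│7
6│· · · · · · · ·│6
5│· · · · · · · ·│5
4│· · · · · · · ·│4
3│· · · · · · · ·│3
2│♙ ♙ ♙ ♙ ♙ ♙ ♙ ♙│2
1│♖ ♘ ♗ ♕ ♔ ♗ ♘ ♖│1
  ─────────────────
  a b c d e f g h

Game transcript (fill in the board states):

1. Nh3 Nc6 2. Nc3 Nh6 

  a b c d e f g h
  ─────────────────
8│♜ · ♝ ♛ ♚ ♝ · ♜│8
7│♟ ♟ ♟ ♟ ♟ ♟ ♟ ♟│7
6│· · ♞ · · · · ♞│6
5│· · · · · · · ·│5
4│· · · · · · · ·│4
3│· · ♘ · · · · ♘│3
2│♙ ♙ ♙ ♙ ♙ ♙ ♙ ♙│2
1│♖ · ♗ ♕ ♔ ♗ · ♖│1
  ─────────────────
  a b c d e f g h

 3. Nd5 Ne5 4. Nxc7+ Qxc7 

  a b c d e f g h
  ─────────────────
8│♜ · ♝ · ♚ ♝ · ♜│8
7│♟ ♟ ♛ ♟ ♟ ♟ ♟ ♟│7
6│· · · · · · · ♞│6
5│· · · · ♞ · · ·│5
4│· · · · · · · ·│4
3│· · · · · · · ♘│3
2│♙ ♙ ♙ ♙ ♙ ♙ ♙ ♙│2
1│♖ · ♗ ♕ ♔ ♗ · ♖│1
  ─────────────────
  a b c d e f g h

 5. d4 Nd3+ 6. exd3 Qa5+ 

  a b c d e f g h
  ─────────────────
8│♜ · ♝ · ♚ ♝ · ♜│8
7│♟ ♟ · ♟ ♟ ♟ ♟ ♟│7
6│· · · · · · · ♞│6
5│♛ · · · · · · ·│5
4│· · · ♙ · · · ·│4
3│· · · ♙ · · · ♘│3
2│♙ ♙ ♙ · · ♙ ♙ ♙│2
1│♖ · ♗ ♕ ♔ ♗ · ♖│1
  ─────────────────
  a b c d e f g h

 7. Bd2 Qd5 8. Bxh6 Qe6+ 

  a b c d e f g h
  ─────────────────
8│♜ · ♝ · ♚ ♝ · ♜│8
7│♟ ♟ · ♟ ♟ ♟ ♟ ♟│7
6│· · · · ♛ · · ♗│6
5│· · · · · · · ·│5
4│· · · ♙ · · · ·│4
3│· · · ♙ · · · ♘│3
2│♙ ♙ ♙ · · ♙ ♙ ♙│2
1│♖ · · ♕ ♔ ♗ · ♖│1
  ─────────────────
  a b c d e f g h

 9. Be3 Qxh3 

  a b c d e f g h
  ─────────────────
8│♜ · ♝ · ♚ ♝ · ♜│8
7│♟ ♟ · ♟ ♟ ♟ ♟ ♟│7
6│· · · · · · · ·│6
5│· · · · · · · ·│5
4│· · · ♙ · · · ·│4
3│· · · ♙ ♗ · · ♛│3
2│♙ ♙ ♙ · · ♙ ♙ ♙│2
1│♖ · · ♕ ♔ ♗ · ♖│1
  ─────────────────
  a b c d e f g h


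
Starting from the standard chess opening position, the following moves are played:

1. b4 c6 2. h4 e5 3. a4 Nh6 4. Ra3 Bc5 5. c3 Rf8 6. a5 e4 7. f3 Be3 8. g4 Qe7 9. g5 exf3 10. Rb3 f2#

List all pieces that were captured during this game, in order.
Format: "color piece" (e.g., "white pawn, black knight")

Tracking captures:
  exf3: captured white pawn

white pawn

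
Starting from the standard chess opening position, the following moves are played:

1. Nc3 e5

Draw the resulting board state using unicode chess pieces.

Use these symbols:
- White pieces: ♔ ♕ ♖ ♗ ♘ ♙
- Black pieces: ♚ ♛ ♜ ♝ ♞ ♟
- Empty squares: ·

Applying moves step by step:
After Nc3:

♜ ♞ ♝ ♛ ♚ ♝ ♞ ♜
♟ ♟ ♟ ♟ ♟ ♟ ♟ ♟
· · · · · · · ·
· · · · · · · ·
· · · · · · · ·
· · ♘ · · · · ·
♙ ♙ ♙ ♙ ♙ ♙ ♙ ♙
♖ · ♗ ♕ ♔ ♗ ♘ ♖


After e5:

♜ ♞ ♝ ♛ ♚ ♝ ♞ ♜
♟ ♟ ♟ ♟ · ♟ ♟ ♟
· · · · · · · ·
· · · · ♟ · · ·
· · · · · · · ·
· · ♘ · · · · ·
♙ ♙ ♙ ♙ ♙ ♙ ♙ ♙
♖ · ♗ ♕ ♔ ♗ ♘ ♖



  a b c d e f g h
  ─────────────────
8│♜ ♞ ♝ ♛ ♚ ♝ ♞ ♜│8
7│♟ ♟ ♟ ♟ · ♟ ♟ ♟│7
6│· · · · · · · ·│6
5│· · · · ♟ · · ·│5
4│· · · · · · · ·│4
3│· · ♘ · · · · ·│3
2│♙ ♙ ♙ ♙ ♙ ♙ ♙ ♙│2
1│♖ · ♗ ♕ ♔ ♗ ♘ ♖│1
  ─────────────────
  a b c d e f g h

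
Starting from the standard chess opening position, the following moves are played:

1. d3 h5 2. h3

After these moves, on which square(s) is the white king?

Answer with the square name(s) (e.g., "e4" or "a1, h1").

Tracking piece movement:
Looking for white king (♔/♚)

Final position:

  a b c d e f g h
  ─────────────────
8│♜ ♞ ♝ ♛ ♚ ♝ ♞ ♜│8
7│♟ ♟ ♟ ♟ ♟ ♟ ♟ ·│7
6│· · · · · · · ·│6
5│· · · · · · · ♟│5
4│· · · · · · · ·│4
3│· · · ♙ · · · ♙│3
2│♙ ♙ ♙ · ♙ ♙ ♙ ·│2
1│♖ ♘ ♗ ♕ ♔ ♗ ♘ ♖│1
  ─────────────────
  a b c d e f g h


e1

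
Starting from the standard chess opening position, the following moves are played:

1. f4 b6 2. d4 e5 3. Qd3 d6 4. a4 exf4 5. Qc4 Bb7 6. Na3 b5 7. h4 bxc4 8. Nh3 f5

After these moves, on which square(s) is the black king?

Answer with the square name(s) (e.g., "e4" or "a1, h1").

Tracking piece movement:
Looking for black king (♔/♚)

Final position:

  a b c d e f g h
  ─────────────────
8│♜ ♞ · ♛ ♚ ♝ ♞ ♜│8
7│♟ ♝ ♟ · · · ♟ ♟│7
6│· · · ♟ · · · ·│6
5│· · · · · ♟ · ·│5
4│♙ · ♟ ♙ · ♟ · ♙│4
3│♘ · · · · · · ♘│3
2│· ♙ ♙ · ♙ · ♙ ·│2
1│♖ · ♗ · ♔ ♗ · ♖│1
  ─────────────────
  a b c d e f g h


e8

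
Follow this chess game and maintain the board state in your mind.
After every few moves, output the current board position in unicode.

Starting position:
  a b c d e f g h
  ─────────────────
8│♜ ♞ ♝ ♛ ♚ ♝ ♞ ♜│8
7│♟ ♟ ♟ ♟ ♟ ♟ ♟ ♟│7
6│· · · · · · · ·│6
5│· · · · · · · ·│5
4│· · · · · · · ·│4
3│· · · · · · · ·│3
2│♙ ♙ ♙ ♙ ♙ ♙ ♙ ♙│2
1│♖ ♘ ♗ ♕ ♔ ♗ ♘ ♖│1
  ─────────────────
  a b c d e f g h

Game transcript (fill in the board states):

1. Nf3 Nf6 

  a b c d e f g h
  ─────────────────
8│♜ ♞ ♝ ♛ ♚ ♝ · ♜│8
7│♟ ♟ ♟ ♟ ♟ ♟ ♟ ♟│7
6│· · · · · ♞ · ·│6
5│· · · · · · · ·│5
4│· · · · · · · ·│4
3│· · · · · ♘ · ·│3
2│♙ ♙ ♙ ♙ ♙ ♙ ♙ ♙│2
1│♖ ♘ ♗ ♕ ♔ ♗ · ♖│1
  ─────────────────
  a b c d e f g h

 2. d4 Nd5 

  a b c d e f g h
  ─────────────────
8│♜ ♞ ♝ ♛ ♚ ♝ · ♜│8
7│♟ ♟ ♟ ♟ ♟ ♟ ♟ ♟│7
6│· · · · · · · ·│6
5│· · · ♞ · · · ·│5
4│· · · ♙ · · · ·│4
3│· · · · · ♘ · ·│3
2│♙ ♙ ♙ · ♙ ♙ ♙ ♙│2
1│♖ ♘ ♗ ♕ ♔ ♗ · ♖│1
  ─────────────────
  a b c d e f g h

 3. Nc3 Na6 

  a b c d e f g h
  ─────────────────
8│♜ · ♝ ♛ ♚ ♝ · ♜│8
7│♟ ♟ ♟ ♟ ♟ ♟ ♟ ♟│7
6│♞ · · · · · · ·│6
5│· · · ♞ · · · ·│5
4│· · · ♙ · · · ·│4
3│· · ♘ · · ♘ · ·│3
2│♙ ♙ ♙ · ♙ ♙ ♙ ♙│2
1│♖ · ♗ ♕ ♔ ♗ · ♖│1
  ─────────────────
  a b c d e f g h



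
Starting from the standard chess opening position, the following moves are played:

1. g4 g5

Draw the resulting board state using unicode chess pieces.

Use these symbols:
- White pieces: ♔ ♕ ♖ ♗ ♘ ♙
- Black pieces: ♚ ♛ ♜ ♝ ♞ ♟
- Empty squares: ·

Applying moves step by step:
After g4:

♜ ♞ ♝ ♛ ♚ ♝ ♞ ♜
♟ ♟ ♟ ♟ ♟ ♟ ♟ ♟
· · · · · · · ·
· · · · · · · ·
· · · · · · ♙ ·
· · · · · · · ·
♙ ♙ ♙ ♙ ♙ ♙ · ♙
♖ ♘ ♗ ♕ ♔ ♗ ♘ ♖


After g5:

♜ ♞ ♝ ♛ ♚ ♝ ♞ ♜
♟ ♟ ♟ ♟ ♟ ♟ · ♟
· · · · · · · ·
· · · · · · ♟ ·
· · · · · · ♙ ·
· · · · · · · ·
♙ ♙ ♙ ♙ ♙ ♙ · ♙
♖ ♘ ♗ ♕ ♔ ♗ ♘ ♖



  a b c d e f g h
  ─────────────────
8│♜ ♞ ♝ ♛ ♚ ♝ ♞ ♜│8
7│♟ ♟ ♟ ♟ ♟ ♟ · ♟│7
6│· · · · · · · ·│6
5│· · · · · · ♟ ·│5
4│· · · · · · ♙ ·│4
3│· · · · · · · ·│3
2│♙ ♙ ♙ ♙ ♙ ♙ · ♙│2
1│♖ ♘ ♗ ♕ ♔ ♗ ♘ ♖│1
  ─────────────────
  a b c d e f g h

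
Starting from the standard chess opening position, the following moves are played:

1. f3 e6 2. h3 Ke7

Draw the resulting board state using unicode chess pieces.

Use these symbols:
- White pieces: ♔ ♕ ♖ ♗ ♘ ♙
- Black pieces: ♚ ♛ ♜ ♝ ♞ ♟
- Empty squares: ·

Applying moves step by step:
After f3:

♜ ♞ ♝ ♛ ♚ ♝ ♞ ♜
♟ ♟ ♟ ♟ ♟ ♟ ♟ ♟
· · · · · · · ·
· · · · · · · ·
· · · · · · · ·
· · · · · ♙ · ·
♙ ♙ ♙ ♙ ♙ · ♙ ♙
♖ ♘ ♗ ♕ ♔ ♗ ♘ ♖


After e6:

♜ ♞ ♝ ♛ ♚ ♝ ♞ ♜
♟ ♟ ♟ ♟ · ♟ ♟ ♟
· · · · ♟ · · ·
· · · · · · · ·
· · · · · · · ·
· · · · · ♙ · ·
♙ ♙ ♙ ♙ ♙ · ♙ ♙
♖ ♘ ♗ ♕ ♔ ♗ ♘ ♖


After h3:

♜ ♞ ♝ ♛ ♚ ♝ ♞ ♜
♟ ♟ ♟ ♟ · ♟ ♟ ♟
· · · · ♟ · · ·
· · · · · · · ·
· · · · · · · ·
· · · · · ♙ · ♙
♙ ♙ ♙ ♙ ♙ · ♙ ·
♖ ♘ ♗ ♕ ♔ ♗ ♘ ♖


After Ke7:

♜ ♞ ♝ ♛ · ♝ ♞ ♜
♟ ♟ ♟ ♟ ♚ ♟ ♟ ♟
· · · · ♟ · · ·
· · · · · · · ·
· · · · · · · ·
· · · · · ♙ · ♙
♙ ♙ ♙ ♙ ♙ · ♙ ·
♖ ♘ ♗ ♕ ♔ ♗ ♘ ♖



  a b c d e f g h
  ─────────────────
8│♜ ♞ ♝ ♛ · ♝ ♞ ♜│8
7│♟ ♟ ♟ ♟ ♚ ♟ ♟ ♟│7
6│· · · · ♟ · · ·│6
5│· · · · · · · ·│5
4│· · · · · · · ·│4
3│· · · · · ♙ · ♙│3
2│♙ ♙ ♙ ♙ ♙ · ♙ ·│2
1│♖ ♘ ♗ ♕ ♔ ♗ ♘ ♖│1
  ─────────────────
  a b c d e f g h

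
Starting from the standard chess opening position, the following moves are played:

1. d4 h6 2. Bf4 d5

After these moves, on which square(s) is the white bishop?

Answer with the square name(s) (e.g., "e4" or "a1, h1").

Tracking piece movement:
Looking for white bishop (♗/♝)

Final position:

  a b c d e f g h
  ─────────────────
8│♜ ♞ ♝ ♛ ♚ ♝ ♞ ♜│8
7│♟ ♟ ♟ · ♟ ♟ ♟ ·│7
6│· · · · · · · ♟│6
5│· · · ♟ · · · ·│5
4│· · · ♙ · ♗ · ·│4
3│· · · · · · · ·│3
2│♙ ♙ ♙ · ♙ ♙ ♙ ♙│2
1│♖ ♘ · ♕ ♔ ♗ ♘ ♖│1
  ─────────────────
  a b c d e f g h


f1, f4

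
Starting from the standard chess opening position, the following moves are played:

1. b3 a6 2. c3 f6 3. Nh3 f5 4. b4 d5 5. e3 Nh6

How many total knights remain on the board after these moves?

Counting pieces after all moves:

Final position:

  a b c d e f g h
  ─────────────────
8│♜ ♞ ♝ ♛ ♚ ♝ · ♜│8
7│· ♟ ♟ · ♟ · ♟ ♟│7
6│♟ · · · · · · ♞│6
5│· · · ♟ · ♟ · ·│5
4│· ♙ · · · · · ·│4
3│· · ♙ · ♙ · · ♘│3
2│♙ · · ♙ · ♙ ♙ ♙│2
1│♖ ♘ ♗ ♕ ♔ ♗ · ♖│1
  ─────────────────
  a b c d e f g h


4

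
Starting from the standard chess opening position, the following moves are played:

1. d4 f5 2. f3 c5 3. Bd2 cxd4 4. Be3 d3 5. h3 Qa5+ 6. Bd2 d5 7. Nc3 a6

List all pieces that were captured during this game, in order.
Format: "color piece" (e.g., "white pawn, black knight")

Tracking captures:
  cxd4: captured white pawn

white pawn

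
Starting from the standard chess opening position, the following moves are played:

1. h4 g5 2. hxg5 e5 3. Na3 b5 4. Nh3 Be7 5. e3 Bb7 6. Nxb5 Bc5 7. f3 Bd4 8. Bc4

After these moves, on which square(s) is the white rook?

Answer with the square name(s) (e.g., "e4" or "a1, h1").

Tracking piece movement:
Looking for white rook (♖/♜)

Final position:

  a b c d e f g h
  ─────────────────
8│♜ ♞ · ♛ ♚ · ♞ ♜│8
7│♟ ♝ ♟ ♟ · ♟ · ♟│7
6│· · · · · · · ·│6
5│· ♘ · · ♟ · ♙ ·│5
4│· · ♗ ♝ · · · ·│4
3│· · · · ♙ ♙ · ♘│3
2│♙ ♙ ♙ ♙ · · ♙ ·│2
1│♖ · ♗ ♕ ♔ · · ♖│1
  ─────────────────
  a b c d e f g h


a1, h1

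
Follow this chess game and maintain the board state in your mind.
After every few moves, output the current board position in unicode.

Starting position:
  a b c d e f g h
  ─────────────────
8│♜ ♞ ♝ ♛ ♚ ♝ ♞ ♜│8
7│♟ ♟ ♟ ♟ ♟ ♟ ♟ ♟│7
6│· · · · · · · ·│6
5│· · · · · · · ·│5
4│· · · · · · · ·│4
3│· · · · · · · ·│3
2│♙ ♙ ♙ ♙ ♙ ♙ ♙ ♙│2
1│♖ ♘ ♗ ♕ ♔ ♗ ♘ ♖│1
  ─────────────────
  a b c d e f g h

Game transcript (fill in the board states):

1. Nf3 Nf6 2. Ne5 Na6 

  a b c d e f g h
  ─────────────────
8│♜ · ♝ ♛ ♚ ♝ · ♜│8
7│♟ ♟ ♟ ♟ ♟ ♟ ♟ ♟│7
6│♞ · · · · ♞ · ·│6
5│· · · · ♘ · · ·│5
4│· · · · · · · ·│4
3│· · · · · · · ·│3
2│♙ ♙ ♙ ♙ ♙ ♙ ♙ ♙│2
1│♖ ♘ ♗ ♕ ♔ ♗ · ♖│1
  ─────────────────
  a b c d e f g h

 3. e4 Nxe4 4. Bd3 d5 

  a b c d e f g h
  ─────────────────
8│♜ · ♝ ♛ ♚ ♝ · ♜│8
7│♟ ♟ ♟ · ♟ ♟ ♟ ♟│7
6│♞ · · · · · · ·│6
5│· · · ♟ ♘ · · ·│5
4│· · · · ♞ · · ·│4
3│· · · ♗ · · · ·│3
2│♙ ♙ ♙ ♙ · ♙ ♙ ♙│2
1│♖ ♘ ♗ ♕ ♔ · · ♖│1
  ─────────────────
  a b c d e f g h

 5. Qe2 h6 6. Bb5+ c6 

  a b c d e f g h
  ─────────────────
8│♜ · ♝ ♛ ♚ ♝ · ♜│8
7│♟ ♟ · · ♟ ♟ ♟ ·│7
6│♞ · ♟ · · · · ♟│6
5│· ♗ · ♟ ♘ · · ·│5
4│· · · · ♞ · · ·│4
3│· · · · · · · ·│3
2│♙ ♙ ♙ ♙ ♕ ♙ ♙ ♙│2
1│♖ ♘ ♗ · ♔ · · ♖│1
  ─────────────────
  a b c d e f g h

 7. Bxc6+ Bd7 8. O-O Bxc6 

  a b c d e f g h
  ─────────────────
8│♜ · · ♛ ♚ ♝ · ♜│8
7│♟ ♟ · · ♟ ♟ ♟ ·│7
6│♞ · ♝ · · · · ♟│6
5│· · · ♟ ♘ · · ·│5
4│· · · · ♞ · · ·│4
3│· · · · · · · ·│3
2│♙ ♙ ♙ ♙ ♕ ♙ ♙ ♙│2
1│♖ ♘ ♗ · · ♖ ♔ ·│1
  ─────────────────
  a b c d e f g h

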